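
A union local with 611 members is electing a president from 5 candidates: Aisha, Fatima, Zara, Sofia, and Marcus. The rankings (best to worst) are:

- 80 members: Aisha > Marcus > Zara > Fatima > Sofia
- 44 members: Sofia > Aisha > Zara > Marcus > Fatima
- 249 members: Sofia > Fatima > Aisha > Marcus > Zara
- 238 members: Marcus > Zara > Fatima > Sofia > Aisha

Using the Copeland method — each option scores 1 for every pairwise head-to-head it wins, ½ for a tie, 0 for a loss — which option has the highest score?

Marcus

Aisha: beats Zara and Marcus; loses to Fatima and Sofia → score 2.
Fatima: beats Aisha and Sofia; loses to Zara and Marcus → score 2.
Zara: beats Fatima and Sofia; loses to Aisha and Marcus → score 2.
Sofia: beats Aisha; loses to Fatima, Zara, and Marcus → score 1.
Marcus: beats Fatima, Zara, and Sofia; loses to Aisha → score 3.
Marcus has the best pairwise record.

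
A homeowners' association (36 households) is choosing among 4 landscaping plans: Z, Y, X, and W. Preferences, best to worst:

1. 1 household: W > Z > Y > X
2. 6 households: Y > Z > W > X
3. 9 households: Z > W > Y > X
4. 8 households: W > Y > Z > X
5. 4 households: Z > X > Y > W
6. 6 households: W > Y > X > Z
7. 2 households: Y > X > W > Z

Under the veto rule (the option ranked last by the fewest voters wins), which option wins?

Last-place votes: Z 8, Y 0, X 24, W 4.
Y is ranked last by the fewest voters, so Y wins.

Y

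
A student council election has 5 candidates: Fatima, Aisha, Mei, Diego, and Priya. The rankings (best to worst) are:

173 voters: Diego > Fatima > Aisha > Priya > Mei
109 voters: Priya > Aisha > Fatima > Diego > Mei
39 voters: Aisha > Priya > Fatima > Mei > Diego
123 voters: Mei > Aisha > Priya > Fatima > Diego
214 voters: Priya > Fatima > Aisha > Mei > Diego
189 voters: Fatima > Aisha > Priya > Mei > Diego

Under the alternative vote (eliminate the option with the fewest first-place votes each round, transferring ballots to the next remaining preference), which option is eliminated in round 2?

Mei

Round 1: Fatima 189, Aisha 39, Mei 123, Diego 173, Priya 323. Eliminate Aisha.
Round 2: Fatima 189, Mei 123, Diego 173, Priya 362. Eliminate Mei.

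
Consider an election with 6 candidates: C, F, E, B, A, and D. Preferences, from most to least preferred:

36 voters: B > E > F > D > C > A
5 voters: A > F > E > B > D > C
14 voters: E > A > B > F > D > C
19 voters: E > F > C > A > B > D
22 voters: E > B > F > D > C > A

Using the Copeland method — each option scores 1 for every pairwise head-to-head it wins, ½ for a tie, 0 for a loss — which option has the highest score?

E

C: beats A; loses to F, E, B, and D → score 1.
F: beats C, A, and D; loses to E and B → score 3.
E: beats C, F, B, A, and D → score 5.
B: beats C, F, A, and D; loses to E → score 4.
A: loses to C, F, E, B, and D → score 0.
D: beats C and A; loses to F, E, and B → score 2.
E has the best pairwise record.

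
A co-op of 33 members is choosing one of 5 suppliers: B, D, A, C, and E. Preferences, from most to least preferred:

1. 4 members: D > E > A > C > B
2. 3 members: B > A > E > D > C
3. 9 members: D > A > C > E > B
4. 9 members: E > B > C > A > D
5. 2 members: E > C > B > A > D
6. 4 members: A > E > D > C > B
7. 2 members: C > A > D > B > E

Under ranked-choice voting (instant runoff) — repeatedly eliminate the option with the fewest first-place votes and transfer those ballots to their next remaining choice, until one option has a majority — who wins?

Round 1: B 3, D 13, A 4, C 2, E 11. Eliminate C.
Round 2: B 3, D 13, A 6, E 11. Eliminate B.
Round 3: D 13, A 9, E 11. Eliminate A.
Round 4: D 15, E 18. E has a majority.

E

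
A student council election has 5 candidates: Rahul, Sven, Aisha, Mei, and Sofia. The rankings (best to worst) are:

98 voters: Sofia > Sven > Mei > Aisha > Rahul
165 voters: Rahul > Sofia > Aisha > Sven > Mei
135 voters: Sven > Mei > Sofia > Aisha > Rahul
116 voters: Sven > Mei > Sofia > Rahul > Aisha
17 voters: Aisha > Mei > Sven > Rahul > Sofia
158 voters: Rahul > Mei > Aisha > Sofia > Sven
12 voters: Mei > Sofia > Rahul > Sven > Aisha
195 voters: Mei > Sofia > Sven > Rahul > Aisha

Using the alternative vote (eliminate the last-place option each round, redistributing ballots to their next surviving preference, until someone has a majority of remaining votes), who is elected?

Sven

Round 1: Rahul 323, Sven 251, Aisha 17, Mei 207, Sofia 98. Eliminate Aisha.
Round 2: Rahul 323, Sven 251, Mei 224, Sofia 98. Eliminate Sofia.
Round 3: Rahul 323, Sven 349, Mei 224. Eliminate Mei.
Round 4: Rahul 335, Sven 561. Sven has a majority.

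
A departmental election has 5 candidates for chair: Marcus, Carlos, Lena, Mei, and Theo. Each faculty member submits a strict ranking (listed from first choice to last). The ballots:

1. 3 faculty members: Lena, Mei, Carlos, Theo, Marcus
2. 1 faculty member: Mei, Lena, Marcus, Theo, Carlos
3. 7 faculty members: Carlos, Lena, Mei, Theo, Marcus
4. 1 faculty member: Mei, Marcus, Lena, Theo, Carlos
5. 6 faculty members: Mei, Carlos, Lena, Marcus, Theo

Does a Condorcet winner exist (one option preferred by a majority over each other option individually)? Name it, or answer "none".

Checking pairwise contests:
Carlos beats Marcus 16–2.
Mei beats Carlos 11–7.
Carlos beats Lena 13–5.
Lena beats Mei 10–8.
Carlos beats Theo 16–2.
Every option loses at least one head-to-head, so there is no Condorcet winner.

none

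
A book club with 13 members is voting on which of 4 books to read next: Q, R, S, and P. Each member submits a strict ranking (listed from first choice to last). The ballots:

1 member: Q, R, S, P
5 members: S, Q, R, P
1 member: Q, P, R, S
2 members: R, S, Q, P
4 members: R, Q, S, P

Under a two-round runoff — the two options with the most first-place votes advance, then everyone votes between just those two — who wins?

R

Round 1 first-place votes: Q 2, R 6, S 5, P 0.
R and S advance.
Runoff: R is preferred to S by 8 voters; S by 5.
R wins the runoff.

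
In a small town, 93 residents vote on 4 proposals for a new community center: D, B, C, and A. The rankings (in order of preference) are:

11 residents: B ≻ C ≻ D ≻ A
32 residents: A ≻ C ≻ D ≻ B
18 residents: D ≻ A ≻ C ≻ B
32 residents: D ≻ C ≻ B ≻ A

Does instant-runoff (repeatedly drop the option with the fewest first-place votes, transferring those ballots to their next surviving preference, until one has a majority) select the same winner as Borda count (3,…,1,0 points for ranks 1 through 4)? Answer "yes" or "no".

yes

Instant-runoff — R1 D 50, B 11, C 0, A 32 (D winner). Winner: D.
Borda — scores: D 193, B 65, C 168, A 132. Winner: D.
The two methods agree.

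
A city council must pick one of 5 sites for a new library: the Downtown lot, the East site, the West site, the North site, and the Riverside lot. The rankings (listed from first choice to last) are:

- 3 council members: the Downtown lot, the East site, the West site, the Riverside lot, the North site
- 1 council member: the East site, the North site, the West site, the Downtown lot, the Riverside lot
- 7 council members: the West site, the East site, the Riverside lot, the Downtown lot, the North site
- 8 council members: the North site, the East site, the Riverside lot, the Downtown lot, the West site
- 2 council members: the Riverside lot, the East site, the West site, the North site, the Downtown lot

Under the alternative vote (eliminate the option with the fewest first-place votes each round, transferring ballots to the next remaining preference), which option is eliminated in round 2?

the Riverside lot

Round 1: the Downtown lot 3, the East site 1, the West site 7, the North site 8, the Riverside lot 2. Eliminate the East site.
Round 2: the Downtown lot 3, the West site 7, the North site 9, the Riverside lot 2. Eliminate the Riverside lot.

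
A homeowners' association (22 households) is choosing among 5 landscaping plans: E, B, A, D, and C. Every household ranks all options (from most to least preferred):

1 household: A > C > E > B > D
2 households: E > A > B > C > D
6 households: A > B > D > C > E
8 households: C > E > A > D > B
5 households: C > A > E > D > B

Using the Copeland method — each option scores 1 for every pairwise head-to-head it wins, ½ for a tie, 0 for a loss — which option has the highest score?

C

E: beats B and D; loses to A and C → score 2.
B: loses to E, A, D, and C → score 0.
A: beats E, B, and D; loses to C → score 3.
D: beats B; loses to E, A, and C → score 1.
C: beats E, B, A, and D → score 4.
C has the best pairwise record.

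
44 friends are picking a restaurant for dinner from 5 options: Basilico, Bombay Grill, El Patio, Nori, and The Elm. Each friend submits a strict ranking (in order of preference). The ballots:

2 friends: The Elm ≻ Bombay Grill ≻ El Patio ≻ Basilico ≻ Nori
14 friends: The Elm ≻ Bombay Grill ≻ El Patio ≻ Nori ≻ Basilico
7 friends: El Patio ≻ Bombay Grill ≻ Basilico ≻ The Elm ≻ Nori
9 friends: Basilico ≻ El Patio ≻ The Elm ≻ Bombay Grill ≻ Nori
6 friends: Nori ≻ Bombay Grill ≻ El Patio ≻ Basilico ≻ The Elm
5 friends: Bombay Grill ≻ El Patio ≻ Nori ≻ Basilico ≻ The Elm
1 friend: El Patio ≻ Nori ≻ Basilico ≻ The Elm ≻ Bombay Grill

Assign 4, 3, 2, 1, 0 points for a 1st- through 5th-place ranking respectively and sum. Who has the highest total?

Basilico: 2·1 + 14·0 + 7·2 + 9·4 + 6·1 + 5·1 + 1·2 = 65
Bombay Grill: 2·3 + 14·3 + 7·3 + 9·1 + 6·3 + 5·4 + 1·0 = 116
El Patio: 2·2 + 14·2 + 7·4 + 9·3 + 6·2 + 5·3 + 1·4 = 118
Nori: 2·0 + 14·1 + 7·0 + 9·0 + 6·4 + 5·2 + 1·3 = 51
The Elm: 2·4 + 14·4 + 7·1 + 9·2 + 6·0 + 5·0 + 1·1 = 90
El Patio has the highest Borda score (118).

El Patio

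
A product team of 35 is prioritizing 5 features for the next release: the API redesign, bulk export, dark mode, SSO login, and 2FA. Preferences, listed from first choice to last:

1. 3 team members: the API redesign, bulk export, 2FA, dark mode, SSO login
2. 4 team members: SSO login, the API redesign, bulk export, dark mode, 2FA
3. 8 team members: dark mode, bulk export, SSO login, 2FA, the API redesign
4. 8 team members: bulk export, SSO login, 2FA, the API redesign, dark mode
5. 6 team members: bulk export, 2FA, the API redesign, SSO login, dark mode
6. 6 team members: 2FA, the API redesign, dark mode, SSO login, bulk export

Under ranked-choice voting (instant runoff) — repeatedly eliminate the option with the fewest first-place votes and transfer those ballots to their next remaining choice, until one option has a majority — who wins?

Round 1: the API redesign 3, bulk export 14, dark mode 8, SSO login 4, 2FA 6. Eliminate the API redesign.
Round 2: bulk export 17, dark mode 8, SSO login 4, 2FA 6. Eliminate SSO login.
Round 3: bulk export 21, dark mode 8, 2FA 6. Bulk export has a majority.

bulk export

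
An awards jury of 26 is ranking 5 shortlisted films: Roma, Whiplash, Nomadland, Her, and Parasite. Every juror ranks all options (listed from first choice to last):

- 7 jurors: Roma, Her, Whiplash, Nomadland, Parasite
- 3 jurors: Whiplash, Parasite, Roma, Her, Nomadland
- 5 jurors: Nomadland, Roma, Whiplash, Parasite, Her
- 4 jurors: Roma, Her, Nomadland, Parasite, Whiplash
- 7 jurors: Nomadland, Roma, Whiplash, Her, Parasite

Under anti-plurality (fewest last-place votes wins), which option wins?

Last-place votes: Roma 0, Whiplash 4, Nomadland 3, Her 5, Parasite 14.
Roma is ranked last by the fewest voters, so Roma wins.

Roma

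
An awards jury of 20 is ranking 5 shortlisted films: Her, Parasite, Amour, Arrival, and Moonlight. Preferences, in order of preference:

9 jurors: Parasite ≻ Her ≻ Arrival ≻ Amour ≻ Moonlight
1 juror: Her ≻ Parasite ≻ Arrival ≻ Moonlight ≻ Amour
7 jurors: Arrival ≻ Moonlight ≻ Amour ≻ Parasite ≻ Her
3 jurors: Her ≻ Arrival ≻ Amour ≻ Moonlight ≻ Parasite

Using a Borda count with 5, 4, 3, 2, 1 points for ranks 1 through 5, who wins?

Arrival

Her: 9·4 + 1·5 + 7·1 + 3·5 = 63
Parasite: 9·5 + 1·4 + 7·2 + 3·1 = 66
Amour: 9·2 + 1·1 + 7·3 + 3·3 = 49
Arrival: 9·3 + 1·3 + 7·5 + 3·4 = 77
Moonlight: 9·1 + 1·2 + 7·4 + 3·2 = 45
Arrival has the highest Borda score (77).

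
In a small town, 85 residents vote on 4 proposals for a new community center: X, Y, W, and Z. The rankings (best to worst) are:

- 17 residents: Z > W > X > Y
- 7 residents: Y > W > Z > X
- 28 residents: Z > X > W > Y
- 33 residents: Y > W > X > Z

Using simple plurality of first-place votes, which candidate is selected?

First-place votes: X 0, Y 40, W 0, Z 45.
Z has the most first-place votes.

Z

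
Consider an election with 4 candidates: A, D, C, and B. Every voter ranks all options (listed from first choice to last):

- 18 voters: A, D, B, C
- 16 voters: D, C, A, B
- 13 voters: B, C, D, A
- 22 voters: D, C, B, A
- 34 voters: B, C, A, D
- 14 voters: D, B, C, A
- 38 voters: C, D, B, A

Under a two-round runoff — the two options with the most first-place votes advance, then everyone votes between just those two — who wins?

D

Round 1 first-place votes: A 18, D 52, C 38, B 47.
D and B advance.
Runoff: D is preferred to B by 108 voters; B by 47.
D wins the runoff.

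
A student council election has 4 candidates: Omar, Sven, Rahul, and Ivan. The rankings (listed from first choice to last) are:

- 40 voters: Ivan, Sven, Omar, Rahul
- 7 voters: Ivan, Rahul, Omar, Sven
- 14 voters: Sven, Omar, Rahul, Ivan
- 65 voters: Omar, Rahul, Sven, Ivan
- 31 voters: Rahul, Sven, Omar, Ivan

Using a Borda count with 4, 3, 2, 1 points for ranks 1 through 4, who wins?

Omar

Omar: 40·2 + 7·2 + 14·3 + 65·4 + 31·2 = 458
Sven: 40·3 + 7·1 + 14·4 + 65·2 + 31·3 = 406
Rahul: 40·1 + 7·3 + 14·2 + 65·3 + 31·4 = 408
Ivan: 40·4 + 7·4 + 14·1 + 65·1 + 31·1 = 298
Omar has the highest Borda score (458).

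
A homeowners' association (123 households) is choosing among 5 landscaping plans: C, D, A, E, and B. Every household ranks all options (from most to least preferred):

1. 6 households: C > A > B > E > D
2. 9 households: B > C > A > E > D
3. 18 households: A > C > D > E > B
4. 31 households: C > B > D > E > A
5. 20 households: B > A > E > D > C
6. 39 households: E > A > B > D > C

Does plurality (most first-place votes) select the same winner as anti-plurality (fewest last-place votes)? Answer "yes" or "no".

Plurality — first-place votes: C 37, D 0, A 18, E 39, B 29. Winner: E.
Anti-plurality — last-place votes: C 59, D 15, A 31, E 0, B 18. Winner: E.
The two methods agree.

yes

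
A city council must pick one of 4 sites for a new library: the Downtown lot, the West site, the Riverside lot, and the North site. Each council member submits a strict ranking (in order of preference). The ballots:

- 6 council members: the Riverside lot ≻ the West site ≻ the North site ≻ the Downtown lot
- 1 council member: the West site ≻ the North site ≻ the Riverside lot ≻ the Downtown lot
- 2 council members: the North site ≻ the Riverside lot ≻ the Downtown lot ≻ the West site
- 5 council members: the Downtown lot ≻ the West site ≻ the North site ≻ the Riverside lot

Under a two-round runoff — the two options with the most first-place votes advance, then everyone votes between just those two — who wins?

the Riverside lot

Round 1 first-place votes: the Downtown lot 5, the West site 1, the Riverside lot 6, the North site 2.
the Riverside lot and the Downtown lot advance.
Runoff: the Riverside lot is preferred to the Downtown lot by 9 voters; the Downtown lot by 5.
the Riverside lot wins the runoff.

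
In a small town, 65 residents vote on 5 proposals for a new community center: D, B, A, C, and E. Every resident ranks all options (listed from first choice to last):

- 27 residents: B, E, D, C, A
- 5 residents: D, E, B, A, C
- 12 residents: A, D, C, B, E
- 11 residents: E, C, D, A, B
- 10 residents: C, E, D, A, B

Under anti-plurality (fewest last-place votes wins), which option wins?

Last-place votes: D 0, B 21, A 27, C 5, E 12.
D is ranked last by the fewest voters, so D wins.

D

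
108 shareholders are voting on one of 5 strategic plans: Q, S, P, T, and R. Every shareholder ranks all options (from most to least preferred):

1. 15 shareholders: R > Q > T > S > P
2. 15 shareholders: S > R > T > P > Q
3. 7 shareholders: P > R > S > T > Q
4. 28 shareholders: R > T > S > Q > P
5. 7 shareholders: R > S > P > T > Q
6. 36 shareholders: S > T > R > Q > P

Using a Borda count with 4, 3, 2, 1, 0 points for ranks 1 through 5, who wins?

R

Q: 15·3 + 15·0 + 7·0 + 28·1 + 7·0 + 36·1 = 109
S: 15·1 + 15·4 + 7·2 + 28·2 + 7·3 + 36·4 = 310
P: 15·0 + 15·1 + 7·4 + 28·0 + 7·2 + 36·0 = 57
T: 15·2 + 15·2 + 7·1 + 28·3 + 7·1 + 36·3 = 266
R: 15·4 + 15·3 + 7·3 + 28·4 + 7·4 + 36·2 = 338
R has the highest Borda score (338).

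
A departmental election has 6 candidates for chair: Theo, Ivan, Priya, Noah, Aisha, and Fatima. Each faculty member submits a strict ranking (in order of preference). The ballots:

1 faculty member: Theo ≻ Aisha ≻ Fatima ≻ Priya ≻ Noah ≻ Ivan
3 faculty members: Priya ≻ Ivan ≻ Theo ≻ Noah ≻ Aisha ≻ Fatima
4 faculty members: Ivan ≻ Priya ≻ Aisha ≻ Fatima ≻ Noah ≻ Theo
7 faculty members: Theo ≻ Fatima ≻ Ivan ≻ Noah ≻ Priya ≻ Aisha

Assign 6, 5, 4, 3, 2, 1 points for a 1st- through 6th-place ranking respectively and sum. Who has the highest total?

Ivan

Theo: 1·6 + 3·4 + 4·1 + 7·6 = 64
Ivan: 1·1 + 3·5 + 4·6 + 7·4 = 68
Priya: 1·3 + 3·6 + 4·5 + 7·2 = 55
Noah: 1·2 + 3·3 + 4·2 + 7·3 = 40
Aisha: 1·5 + 3·2 + 4·4 + 7·1 = 34
Fatima: 1·4 + 3·1 + 4·3 + 7·5 = 54
Ivan has the highest Borda score (68).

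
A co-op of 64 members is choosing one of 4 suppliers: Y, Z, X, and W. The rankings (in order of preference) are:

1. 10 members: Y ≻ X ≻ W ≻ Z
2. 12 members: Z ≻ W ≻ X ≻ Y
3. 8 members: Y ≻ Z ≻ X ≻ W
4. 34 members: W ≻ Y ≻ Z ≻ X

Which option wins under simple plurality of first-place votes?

First-place votes: Y 18, Z 12, X 0, W 34.
W has the most first-place votes.

W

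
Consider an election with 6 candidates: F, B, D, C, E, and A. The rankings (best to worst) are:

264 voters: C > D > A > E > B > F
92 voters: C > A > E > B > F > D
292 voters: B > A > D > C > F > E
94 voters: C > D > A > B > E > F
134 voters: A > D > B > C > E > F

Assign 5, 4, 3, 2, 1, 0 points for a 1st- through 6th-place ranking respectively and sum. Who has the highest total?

F: 264·0 + 92·1 + 292·1 + 94·0 + 134·0 = 384
B: 264·1 + 92·2 + 292·5 + 94·2 + 134·3 = 2498
D: 264·4 + 92·0 + 292·3 + 94·4 + 134·4 = 2844
C: 264·5 + 92·5 + 292·2 + 94·5 + 134·2 = 3102
E: 264·2 + 92·3 + 292·0 + 94·1 + 134·1 = 1032
A: 264·3 + 92·4 + 292·4 + 94·3 + 134·5 = 3280
A has the highest Borda score (3280).

A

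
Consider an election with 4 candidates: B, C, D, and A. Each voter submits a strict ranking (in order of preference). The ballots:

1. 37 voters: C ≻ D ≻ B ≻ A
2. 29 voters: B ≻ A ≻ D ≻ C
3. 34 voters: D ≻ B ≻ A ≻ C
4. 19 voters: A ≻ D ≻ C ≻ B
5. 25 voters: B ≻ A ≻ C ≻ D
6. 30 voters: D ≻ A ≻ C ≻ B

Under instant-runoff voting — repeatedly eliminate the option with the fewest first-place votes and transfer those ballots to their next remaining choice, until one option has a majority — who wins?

D

Round 1: B 54, C 37, D 64, A 19. Eliminate A.
Round 2: B 54, C 37, D 83. Eliminate C.
Round 3: B 54, D 120. D has a majority.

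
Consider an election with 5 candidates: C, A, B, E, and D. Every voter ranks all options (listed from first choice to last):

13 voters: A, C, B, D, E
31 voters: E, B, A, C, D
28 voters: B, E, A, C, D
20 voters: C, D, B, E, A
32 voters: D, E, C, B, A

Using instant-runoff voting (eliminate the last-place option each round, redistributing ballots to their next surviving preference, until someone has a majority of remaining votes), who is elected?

E

Round 1: C 20, A 13, B 28, E 31, D 32. Eliminate A.
Round 2: C 33, B 28, E 31, D 32. Eliminate B.
Round 3: C 33, E 59, D 32. Eliminate D.
Round 4: C 33, E 91. E has a majority.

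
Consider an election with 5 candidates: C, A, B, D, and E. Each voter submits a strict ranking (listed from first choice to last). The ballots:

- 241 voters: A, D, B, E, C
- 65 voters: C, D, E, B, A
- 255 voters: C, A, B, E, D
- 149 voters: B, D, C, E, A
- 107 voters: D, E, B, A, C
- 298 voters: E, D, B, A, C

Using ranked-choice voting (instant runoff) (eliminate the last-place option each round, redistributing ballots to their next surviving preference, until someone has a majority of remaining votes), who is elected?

E

Round 1: C 320, A 241, B 149, D 107, E 298. Eliminate D.
Round 2: C 320, A 241, B 149, E 405. Eliminate B.
Round 3: C 469, A 241, E 405. Eliminate A.
Round 4: C 469, E 646. E has a majority.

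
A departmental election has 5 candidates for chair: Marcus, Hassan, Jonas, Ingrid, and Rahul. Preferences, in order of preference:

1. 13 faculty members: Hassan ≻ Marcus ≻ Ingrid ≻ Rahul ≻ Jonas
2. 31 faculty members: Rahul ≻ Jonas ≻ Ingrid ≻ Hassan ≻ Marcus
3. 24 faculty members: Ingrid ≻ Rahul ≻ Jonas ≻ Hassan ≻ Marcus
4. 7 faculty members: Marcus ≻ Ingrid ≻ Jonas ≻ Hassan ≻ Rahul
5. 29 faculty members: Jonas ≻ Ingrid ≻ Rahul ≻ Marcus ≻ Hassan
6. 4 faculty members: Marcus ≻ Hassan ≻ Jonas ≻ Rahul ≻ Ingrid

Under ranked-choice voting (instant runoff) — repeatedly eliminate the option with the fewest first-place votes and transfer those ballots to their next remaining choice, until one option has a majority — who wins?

Round 1: Marcus 11, Hassan 13, Jonas 29, Ingrid 24, Rahul 31. Eliminate Marcus.
Round 2: Hassan 17, Jonas 29, Ingrid 31, Rahul 31. Eliminate Hassan.
Round 3: Jonas 33, Ingrid 44, Rahul 31. Eliminate Rahul.
Round 4: Jonas 64, Ingrid 44. Jonas has a majority.

Jonas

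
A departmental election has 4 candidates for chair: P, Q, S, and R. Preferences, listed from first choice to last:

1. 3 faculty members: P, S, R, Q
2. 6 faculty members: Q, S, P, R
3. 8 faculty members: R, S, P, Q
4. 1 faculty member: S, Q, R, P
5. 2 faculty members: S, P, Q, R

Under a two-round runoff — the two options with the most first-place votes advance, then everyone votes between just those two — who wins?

Round 1 first-place votes: P 3, Q 6, S 3, R 8.
R and Q advance.
Runoff: R is preferred to Q by 11 voters; Q by 9.
R wins the runoff.

R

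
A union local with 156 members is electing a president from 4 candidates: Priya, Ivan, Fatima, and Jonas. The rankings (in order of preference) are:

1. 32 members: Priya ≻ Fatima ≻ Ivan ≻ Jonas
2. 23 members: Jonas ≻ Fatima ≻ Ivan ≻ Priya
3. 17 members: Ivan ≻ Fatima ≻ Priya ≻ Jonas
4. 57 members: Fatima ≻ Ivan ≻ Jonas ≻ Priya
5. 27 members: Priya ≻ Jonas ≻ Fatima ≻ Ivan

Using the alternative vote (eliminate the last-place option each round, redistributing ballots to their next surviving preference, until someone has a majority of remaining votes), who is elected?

Round 1: Priya 59, Ivan 17, Fatima 57, Jonas 23. Eliminate Ivan.
Round 2: Priya 59, Fatima 74, Jonas 23. Eliminate Jonas.
Round 3: Priya 59, Fatima 97. Fatima has a majority.

Fatima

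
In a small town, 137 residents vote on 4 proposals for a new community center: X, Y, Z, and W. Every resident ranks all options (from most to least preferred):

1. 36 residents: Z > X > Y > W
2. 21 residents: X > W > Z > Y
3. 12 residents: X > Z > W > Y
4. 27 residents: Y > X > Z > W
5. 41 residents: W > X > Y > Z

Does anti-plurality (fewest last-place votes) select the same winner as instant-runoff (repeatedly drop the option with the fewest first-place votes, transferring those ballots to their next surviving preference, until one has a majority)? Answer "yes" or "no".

yes

Anti-plurality — last-place votes: X 0, Y 33, Z 41, W 63. Winner: X.
Instant-runoff — R1 X 33, Y 27, Z 36, W 41 (Y out); R2 X 60, Z 36, W 41 (Z out); R3 X 96, W 41 (X winner). Winner: X.
The two methods agree.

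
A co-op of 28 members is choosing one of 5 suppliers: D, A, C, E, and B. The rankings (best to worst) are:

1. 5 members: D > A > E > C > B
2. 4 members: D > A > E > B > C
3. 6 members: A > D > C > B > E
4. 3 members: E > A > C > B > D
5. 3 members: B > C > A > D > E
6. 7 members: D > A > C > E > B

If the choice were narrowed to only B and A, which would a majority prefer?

Voters preferring B to A: 3; preferring A to B: 25.
A wins the head-to-head.

A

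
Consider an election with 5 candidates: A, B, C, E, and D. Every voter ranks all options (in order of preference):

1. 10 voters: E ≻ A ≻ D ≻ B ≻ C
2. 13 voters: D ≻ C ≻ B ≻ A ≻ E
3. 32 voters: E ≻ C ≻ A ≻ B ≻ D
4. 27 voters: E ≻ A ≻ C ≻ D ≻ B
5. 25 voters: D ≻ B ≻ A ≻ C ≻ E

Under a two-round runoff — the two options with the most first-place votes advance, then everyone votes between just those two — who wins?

E

Round 1 first-place votes: A 0, B 0, C 0, E 69, D 38.
E and D advance.
Runoff: E is preferred to D by 69 voters; D by 38.
E wins the runoff.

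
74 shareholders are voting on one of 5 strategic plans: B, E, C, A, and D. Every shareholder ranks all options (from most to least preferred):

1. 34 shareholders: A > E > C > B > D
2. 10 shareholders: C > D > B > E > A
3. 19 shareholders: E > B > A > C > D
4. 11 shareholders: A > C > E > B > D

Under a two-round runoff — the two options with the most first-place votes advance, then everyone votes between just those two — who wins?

Round 1 first-place votes: B 0, E 19, C 10, A 45, D 0.
A and E advance.
Runoff: A is preferred to E by 45 voters; E by 29.
A wins the runoff.

A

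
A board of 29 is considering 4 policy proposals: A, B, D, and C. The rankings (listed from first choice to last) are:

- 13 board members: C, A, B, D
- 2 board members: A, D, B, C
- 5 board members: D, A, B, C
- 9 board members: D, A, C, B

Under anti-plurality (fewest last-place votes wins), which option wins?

Last-place votes: A 0, B 9, D 13, C 7.
A is ranked last by the fewest voters, so A wins.

A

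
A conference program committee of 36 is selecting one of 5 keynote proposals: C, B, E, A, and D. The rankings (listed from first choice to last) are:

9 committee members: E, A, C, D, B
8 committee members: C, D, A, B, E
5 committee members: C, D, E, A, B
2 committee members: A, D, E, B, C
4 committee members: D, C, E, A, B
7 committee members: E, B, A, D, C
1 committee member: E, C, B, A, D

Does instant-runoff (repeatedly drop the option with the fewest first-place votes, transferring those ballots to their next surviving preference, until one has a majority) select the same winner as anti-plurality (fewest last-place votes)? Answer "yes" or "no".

Instant-runoff — R1 C 13, B 0, E 17, A 2, D 4 (B out); R2 C 13, E 17, A 2, D 4 (A out); R3 C 13, E 17, D 6 (D out); R4 C 17, E 19 (E winner). Winner: E.
Anti-plurality — last-place votes: C 9, B 18, E 8, A 0, D 1. Winner: A.
The two methods disagree.

no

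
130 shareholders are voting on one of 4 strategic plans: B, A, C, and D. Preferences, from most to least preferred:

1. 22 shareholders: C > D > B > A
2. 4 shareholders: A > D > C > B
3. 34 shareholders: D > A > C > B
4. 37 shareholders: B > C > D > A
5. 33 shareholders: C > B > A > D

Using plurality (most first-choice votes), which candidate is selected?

C

First-place votes: B 37, A 4, C 55, D 34.
C has the most first-place votes.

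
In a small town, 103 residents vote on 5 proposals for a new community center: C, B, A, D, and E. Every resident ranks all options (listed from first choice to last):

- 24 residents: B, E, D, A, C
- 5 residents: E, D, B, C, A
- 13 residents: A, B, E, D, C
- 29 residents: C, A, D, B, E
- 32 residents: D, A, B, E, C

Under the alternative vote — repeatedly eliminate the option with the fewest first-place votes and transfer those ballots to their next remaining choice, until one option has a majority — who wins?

Round 1: C 29, B 24, A 13, D 32, E 5. Eliminate E.
Round 2: C 29, B 24, A 13, D 37. Eliminate A.
Round 3: C 29, B 37, D 37. Eliminate C.
Round 4: B 37, D 66. D has a majority.

D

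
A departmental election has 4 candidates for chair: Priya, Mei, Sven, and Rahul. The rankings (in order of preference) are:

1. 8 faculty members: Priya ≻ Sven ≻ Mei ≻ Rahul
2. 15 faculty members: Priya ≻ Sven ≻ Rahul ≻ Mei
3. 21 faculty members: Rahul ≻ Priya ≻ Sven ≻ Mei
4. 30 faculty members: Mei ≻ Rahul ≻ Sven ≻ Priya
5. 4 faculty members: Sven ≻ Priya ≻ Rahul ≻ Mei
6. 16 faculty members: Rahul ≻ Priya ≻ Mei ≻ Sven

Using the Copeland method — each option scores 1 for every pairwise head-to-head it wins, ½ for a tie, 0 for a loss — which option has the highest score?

Rahul

Priya: beats Mei and Sven; loses to Rahul → score 2.
Mei: loses to Priya, Sven, and Rahul → score 0.
Sven: beats Mei; loses to Priya and Rahul → score 1.
Rahul: beats Priya, Mei, and Sven → score 3.
Rahul has the best pairwise record.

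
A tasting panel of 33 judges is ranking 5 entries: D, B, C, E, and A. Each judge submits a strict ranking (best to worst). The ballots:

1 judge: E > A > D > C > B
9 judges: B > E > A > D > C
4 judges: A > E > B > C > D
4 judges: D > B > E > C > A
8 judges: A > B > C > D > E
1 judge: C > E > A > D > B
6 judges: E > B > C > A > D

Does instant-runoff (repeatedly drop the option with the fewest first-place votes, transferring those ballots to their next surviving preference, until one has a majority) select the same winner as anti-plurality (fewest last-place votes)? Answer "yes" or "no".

yes

Instant-runoff — R1 D 4, B 9, C 1, E 7, A 12 (C out); R2 D 4, B 9, E 8, A 12 (D out); R3 B 13, E 8, A 12 (E out); R4 B 19, A 14 (B winner). Winner: B.
Anti-plurality — last-place votes: D 10, B 2, C 9, E 8, A 4. Winner: B.
The two methods agree.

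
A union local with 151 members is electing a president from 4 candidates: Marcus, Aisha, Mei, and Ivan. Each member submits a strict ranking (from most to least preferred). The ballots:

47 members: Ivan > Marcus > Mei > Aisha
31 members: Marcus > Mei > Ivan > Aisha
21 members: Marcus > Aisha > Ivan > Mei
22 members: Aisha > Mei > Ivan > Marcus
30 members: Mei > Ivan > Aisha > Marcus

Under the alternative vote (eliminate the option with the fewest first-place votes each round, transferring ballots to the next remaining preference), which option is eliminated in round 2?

Ivan

Round 1: Marcus 52, Aisha 22, Mei 30, Ivan 47. Eliminate Aisha.
Round 2: Marcus 52, Mei 52, Ivan 47. Eliminate Ivan.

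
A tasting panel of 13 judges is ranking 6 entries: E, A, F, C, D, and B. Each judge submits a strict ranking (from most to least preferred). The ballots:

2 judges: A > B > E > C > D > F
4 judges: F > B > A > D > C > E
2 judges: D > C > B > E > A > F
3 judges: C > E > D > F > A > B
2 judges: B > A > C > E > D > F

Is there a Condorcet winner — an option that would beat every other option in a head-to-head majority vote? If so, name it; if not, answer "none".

Checking pairwise contests:
A beats E 8–5.
F beats A 7–6.
E beats F 9–4.
A beats C 8–5.
E beats D 7–6.
F beats B 7–6.
Every option loses at least one head-to-head, so there is no Condorcet winner.

none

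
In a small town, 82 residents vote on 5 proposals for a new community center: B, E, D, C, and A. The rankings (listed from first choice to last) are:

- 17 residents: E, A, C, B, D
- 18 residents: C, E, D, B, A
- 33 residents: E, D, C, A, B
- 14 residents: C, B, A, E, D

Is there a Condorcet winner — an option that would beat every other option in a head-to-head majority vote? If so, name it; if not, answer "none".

E

E vs B: 68–14 for E.
E vs D: 82–0 for E.
E vs C: 50–32 for E.
E vs A: 68–14 for E.
E beats every other option head-to-head.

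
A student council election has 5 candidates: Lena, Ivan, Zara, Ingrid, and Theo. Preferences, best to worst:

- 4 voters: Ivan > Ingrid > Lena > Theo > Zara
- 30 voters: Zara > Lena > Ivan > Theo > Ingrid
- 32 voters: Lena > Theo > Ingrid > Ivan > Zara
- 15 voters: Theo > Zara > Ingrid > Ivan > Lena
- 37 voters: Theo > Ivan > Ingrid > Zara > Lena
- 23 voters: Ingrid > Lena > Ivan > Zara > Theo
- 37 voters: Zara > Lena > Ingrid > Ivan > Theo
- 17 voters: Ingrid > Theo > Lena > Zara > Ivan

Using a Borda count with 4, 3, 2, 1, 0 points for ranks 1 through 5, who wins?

Lena

Lena: 4·2 + 30·3 + 32·4 + 15·0 + 37·0 + 23·3 + 37·3 + 17·2 = 440
Ivan: 4·4 + 30·2 + 32·1 + 15·1 + 37·3 + 23·2 + 37·1 + 17·0 = 317
Zara: 4·0 + 30·4 + 32·0 + 15·3 + 37·1 + 23·1 + 37·4 + 17·1 = 390
Ingrid: 4·3 + 30·0 + 32·2 + 15·2 + 37·2 + 23·4 + 37·2 + 17·4 = 414
Theo: 4·1 + 30·1 + 32·3 + 15·4 + 37·4 + 23·0 + 37·0 + 17·3 = 389
Lena has the highest Borda score (440).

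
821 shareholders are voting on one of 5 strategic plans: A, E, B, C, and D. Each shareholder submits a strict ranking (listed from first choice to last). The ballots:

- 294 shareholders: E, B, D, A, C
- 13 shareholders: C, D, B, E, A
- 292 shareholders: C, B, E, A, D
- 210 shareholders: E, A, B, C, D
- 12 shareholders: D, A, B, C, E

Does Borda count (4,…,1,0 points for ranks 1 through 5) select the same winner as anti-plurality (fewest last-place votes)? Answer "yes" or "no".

Borda — scores: A 1252, E 2613, B 2228, C 1442, D 675. Winner: E.
Anti-plurality — last-place votes: A 13, E 12, B 0, C 294, D 502. Winner: B.
The two methods disagree.

no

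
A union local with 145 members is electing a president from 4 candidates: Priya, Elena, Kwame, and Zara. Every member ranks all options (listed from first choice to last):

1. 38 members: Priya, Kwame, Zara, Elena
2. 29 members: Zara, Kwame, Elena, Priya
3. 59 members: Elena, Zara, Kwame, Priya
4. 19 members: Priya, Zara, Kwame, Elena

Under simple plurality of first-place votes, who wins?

Elena

First-place votes: Priya 57, Elena 59, Kwame 0, Zara 29.
Elena has the most first-place votes.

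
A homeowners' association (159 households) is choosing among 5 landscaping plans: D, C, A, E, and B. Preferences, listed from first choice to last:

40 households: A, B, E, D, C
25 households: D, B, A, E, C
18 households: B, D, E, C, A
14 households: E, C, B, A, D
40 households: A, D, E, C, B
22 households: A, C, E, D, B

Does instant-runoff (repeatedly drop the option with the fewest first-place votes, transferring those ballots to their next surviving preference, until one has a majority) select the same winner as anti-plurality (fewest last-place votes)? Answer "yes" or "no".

Instant-runoff — R1 D 25, C 0, A 102, E 14, B 18 (A winner). Winner: A.
Anti-plurality — last-place votes: D 14, C 65, A 18, E 0, B 62. Winner: E.
The two methods disagree.

no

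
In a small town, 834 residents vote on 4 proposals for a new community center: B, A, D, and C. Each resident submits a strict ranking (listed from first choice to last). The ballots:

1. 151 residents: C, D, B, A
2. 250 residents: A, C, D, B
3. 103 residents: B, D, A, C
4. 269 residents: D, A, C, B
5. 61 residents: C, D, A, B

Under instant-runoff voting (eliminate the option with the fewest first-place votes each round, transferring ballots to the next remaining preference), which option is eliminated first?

Round 1: B 103, A 250, D 269, C 212. Eliminate B.

B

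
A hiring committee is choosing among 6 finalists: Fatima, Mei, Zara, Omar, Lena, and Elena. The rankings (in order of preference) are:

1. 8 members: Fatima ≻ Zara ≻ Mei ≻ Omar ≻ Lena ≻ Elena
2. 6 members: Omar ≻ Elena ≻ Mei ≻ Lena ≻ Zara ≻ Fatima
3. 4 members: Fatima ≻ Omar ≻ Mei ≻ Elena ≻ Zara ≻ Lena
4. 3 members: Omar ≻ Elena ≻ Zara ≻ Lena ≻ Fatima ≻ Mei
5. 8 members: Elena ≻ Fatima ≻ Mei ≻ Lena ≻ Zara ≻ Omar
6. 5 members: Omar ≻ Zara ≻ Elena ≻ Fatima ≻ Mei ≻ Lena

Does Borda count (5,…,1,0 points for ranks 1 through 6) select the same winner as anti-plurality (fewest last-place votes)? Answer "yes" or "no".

Borda — scores: Fatima 105, Mei 83, Zara 79, Omar 102, Lena 42, Elena 99. Winner: Fatima.
Anti-plurality — last-place votes: Fatima 6, Mei 3, Zara 0, Omar 8, Lena 9, Elena 8. Winner: Zara.
The two methods disagree.

no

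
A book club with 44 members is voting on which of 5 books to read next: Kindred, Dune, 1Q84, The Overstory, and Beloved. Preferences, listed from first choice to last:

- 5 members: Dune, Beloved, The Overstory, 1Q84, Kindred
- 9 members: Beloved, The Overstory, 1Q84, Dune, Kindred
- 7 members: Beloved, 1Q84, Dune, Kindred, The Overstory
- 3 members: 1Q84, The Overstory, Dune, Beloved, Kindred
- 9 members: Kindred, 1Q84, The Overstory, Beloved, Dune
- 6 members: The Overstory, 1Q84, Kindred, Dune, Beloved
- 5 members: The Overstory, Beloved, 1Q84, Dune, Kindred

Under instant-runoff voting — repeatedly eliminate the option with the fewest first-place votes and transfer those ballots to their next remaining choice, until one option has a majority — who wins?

The Overstory

Round 1: Kindred 9, Dune 5, 1Q84 3, The Overstory 11, Beloved 16. Eliminate 1Q84.
Round 2: Kindred 9, Dune 5, The Overstory 14, Beloved 16. Eliminate Dune.
Round 3: Kindred 9, The Overstory 14, Beloved 21. Eliminate Kindred.
Round 4: The Overstory 23, Beloved 21. The Overstory has a majority.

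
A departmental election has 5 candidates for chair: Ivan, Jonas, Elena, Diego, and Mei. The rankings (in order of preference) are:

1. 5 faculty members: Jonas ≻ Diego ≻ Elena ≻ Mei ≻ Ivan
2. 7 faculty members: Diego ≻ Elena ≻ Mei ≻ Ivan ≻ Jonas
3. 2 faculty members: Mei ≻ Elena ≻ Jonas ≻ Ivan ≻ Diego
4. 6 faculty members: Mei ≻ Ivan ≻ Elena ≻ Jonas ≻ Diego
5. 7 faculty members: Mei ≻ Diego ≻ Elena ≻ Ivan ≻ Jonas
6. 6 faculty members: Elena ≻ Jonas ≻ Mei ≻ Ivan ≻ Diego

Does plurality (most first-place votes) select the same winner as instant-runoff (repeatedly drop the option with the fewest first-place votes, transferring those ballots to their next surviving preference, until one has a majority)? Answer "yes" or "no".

Plurality — first-place votes: Ivan 0, Jonas 5, Elena 6, Diego 7, Mei 15. Winner: Mei.
Instant-runoff — R1 Ivan 0, Jonas 5, Elena 6, Diego 7, Mei 15 (Ivan out); R2 Jonas 5, Elena 6, Diego 7, Mei 15 (Jonas out); R3 Elena 6, Diego 12, Mei 15 (Elena out); R4 Diego 12, Mei 21 (Mei winner). Winner: Mei.
The two methods agree.

yes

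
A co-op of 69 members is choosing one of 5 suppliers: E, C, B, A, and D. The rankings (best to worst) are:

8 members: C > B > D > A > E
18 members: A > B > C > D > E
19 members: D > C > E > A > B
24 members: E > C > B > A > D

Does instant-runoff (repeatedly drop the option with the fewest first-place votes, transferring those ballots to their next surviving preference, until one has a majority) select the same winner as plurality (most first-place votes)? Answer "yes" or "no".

Instant-runoff — R1 E 24, C 8, B 0, A 18, D 19 (B out); R2 E 24, C 8, A 18, D 19 (C out); R3 E 24, A 18, D 27 (A out); R4 E 24, D 45 (D winner). Winner: D.
Plurality — first-place votes: E 24, C 8, B 0, A 18, D 19. Winner: E.
The two methods disagree.

no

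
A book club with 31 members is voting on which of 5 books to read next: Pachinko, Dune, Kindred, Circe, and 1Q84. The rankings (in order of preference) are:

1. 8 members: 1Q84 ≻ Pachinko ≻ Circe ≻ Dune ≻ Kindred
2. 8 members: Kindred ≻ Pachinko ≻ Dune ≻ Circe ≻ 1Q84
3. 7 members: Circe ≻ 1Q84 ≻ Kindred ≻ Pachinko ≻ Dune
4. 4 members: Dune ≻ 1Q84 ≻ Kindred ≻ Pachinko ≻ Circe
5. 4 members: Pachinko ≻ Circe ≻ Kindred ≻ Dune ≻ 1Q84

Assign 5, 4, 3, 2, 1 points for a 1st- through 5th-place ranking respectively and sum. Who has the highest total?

Pachinko: 8·4 + 8·4 + 7·2 + 4·2 + 4·5 = 106
Dune: 8·2 + 8·3 + 7·1 + 4·5 + 4·2 = 75
Kindred: 8·1 + 8·5 + 7·3 + 4·3 + 4·3 = 93
Circe: 8·3 + 8·2 + 7·5 + 4·1 + 4·4 = 95
1Q84: 8·5 + 8·1 + 7·4 + 4·4 + 4·1 = 96
Pachinko has the highest Borda score (106).

Pachinko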